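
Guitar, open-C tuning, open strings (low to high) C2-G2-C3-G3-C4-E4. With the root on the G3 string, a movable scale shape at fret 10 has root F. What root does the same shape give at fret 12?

G

Moving from fret 10 to fret 12 shifts the root by 2 semitones.
F up 2 semitones is G.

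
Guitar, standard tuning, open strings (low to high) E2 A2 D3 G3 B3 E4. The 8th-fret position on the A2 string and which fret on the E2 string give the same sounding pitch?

A2 at fret 8 is A2 + 8 semitones = F3.
The open E2 string is 5 semitones below the open A2, so the same pitch on the E2 string lies at fret 8 + 5 = 13.

13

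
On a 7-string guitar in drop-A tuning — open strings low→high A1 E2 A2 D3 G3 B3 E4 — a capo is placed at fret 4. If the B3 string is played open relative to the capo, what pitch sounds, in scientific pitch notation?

D♯4

The capo raises the open B3 by 4 semitones to D♯4; fretting 0 more gives B3 + 4 + 0 = B3 + 4 semitones = D♯4.
(Also written E♭.)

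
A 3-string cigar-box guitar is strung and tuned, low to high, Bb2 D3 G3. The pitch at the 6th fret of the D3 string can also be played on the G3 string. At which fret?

D3 at fret 6 is D3 + 6 semitones = Ab3.
The open G3 string is 5 semitones above the open D3, so the same pitch on the G3 string lies at fret 6 − 5 = 1.

1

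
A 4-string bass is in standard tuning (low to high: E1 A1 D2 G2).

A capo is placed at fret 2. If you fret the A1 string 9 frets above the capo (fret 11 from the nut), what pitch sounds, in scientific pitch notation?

G#2

The capo raises the open A1 by 2 semitones to B1; fretting 9 more gives A1 + 2 + 9 = A1 + 11 semitones = G#2.
(Also written Ab.)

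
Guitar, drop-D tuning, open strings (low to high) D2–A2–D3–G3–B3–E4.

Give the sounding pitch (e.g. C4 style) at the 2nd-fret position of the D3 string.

The open D3 string plus 2 semitones: D–D#–E.
No B→C boundary is crossed, so the octave stays at 3.

E3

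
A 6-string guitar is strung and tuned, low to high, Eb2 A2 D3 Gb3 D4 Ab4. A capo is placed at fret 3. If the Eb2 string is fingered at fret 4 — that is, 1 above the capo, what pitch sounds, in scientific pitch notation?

G2

The capo raises the open Eb2 by 3 semitones to Gb2; fretting 1 more gives Eb2 + 3 + 1 = Eb2 + 4 semitones = G2.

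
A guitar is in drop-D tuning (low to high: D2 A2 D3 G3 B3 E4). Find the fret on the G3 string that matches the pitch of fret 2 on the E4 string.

Fret 2 on E4 is MIDI 64 + 2 = 66 (F♯4). On the G3 string (open MIDI 55), that pitch is 66 − 55 = fret 11.

11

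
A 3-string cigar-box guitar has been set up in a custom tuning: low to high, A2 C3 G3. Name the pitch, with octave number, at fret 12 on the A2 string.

A3

Each fret is one semitone, so A2 + 12 = A3.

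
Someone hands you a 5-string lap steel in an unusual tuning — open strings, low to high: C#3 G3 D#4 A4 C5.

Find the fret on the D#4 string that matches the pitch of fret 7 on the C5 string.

16

Fret 7 on C5 is MIDI 72 + 7 = 79 (G5). On the D#4 string (open MIDI 63), that pitch is 79 − 63 = fret 16.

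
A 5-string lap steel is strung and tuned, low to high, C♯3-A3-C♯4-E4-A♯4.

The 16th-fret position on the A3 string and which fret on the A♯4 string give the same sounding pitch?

A3 at fret 16 is A3 + 16 semitones = C♯5.
The open A♯4 string is 13 semitones above the open A3, so the same pitch on the A♯4 string lies at fret 16 − 13 = 3.

3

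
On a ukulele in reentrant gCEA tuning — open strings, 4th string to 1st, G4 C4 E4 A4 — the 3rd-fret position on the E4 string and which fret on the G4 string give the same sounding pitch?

0

Fret 3 on E4 is MIDI 64 + 3 = 67 (G4). On the G4 string (open MIDI 67), that pitch is 67 − 67 = fret 0.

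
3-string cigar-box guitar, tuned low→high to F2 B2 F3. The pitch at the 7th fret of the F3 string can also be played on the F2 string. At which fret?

19

Fret 7 on F3 is MIDI 53 + 7 = 60 (C4). On the F2 string (open MIDI 41), that pitch is 60 − 41 = fret 19.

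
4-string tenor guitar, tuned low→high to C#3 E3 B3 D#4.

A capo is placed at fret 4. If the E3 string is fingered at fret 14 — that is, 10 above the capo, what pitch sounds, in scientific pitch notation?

The capo raises the open E3 by 4 semitones to G#3; fretting 10 more gives E3 + 4 + 10 = E3 + 14 semitones = F#4.

F#4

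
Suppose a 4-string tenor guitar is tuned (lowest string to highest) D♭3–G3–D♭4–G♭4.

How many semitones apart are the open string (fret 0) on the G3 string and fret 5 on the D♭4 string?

11 semitones

G3 at fret 0 → G3 (MIDI 55); D♭4 at fret 5 → G♭4 (MIDI 66).
55 − 66 = -11, so the two pitches are 11 semitones apart, with G♭4 the higher.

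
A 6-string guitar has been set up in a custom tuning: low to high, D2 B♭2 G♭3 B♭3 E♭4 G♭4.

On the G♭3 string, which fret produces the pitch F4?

11

F4 is 11 semitones above the open G♭3 (Gb–G–Ab–A–…–Eb–E–F), so it sits at fret 11.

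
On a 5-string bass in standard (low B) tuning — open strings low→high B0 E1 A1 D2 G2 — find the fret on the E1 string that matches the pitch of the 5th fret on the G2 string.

20

G2 at fret 5 is G2 + 5 semitones = C3.
The open E1 string is 15 semitones below the open G2, so the same pitch on the E1 string lies at fret 5 + 15 = 20.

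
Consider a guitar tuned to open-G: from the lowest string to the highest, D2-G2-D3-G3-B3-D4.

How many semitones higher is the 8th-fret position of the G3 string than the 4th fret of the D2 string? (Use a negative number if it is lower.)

G3 at fret 8 → D#4 (MIDI 63); D2 at fret 4 → F#2 (MIDI 42).
63 − 42 = 21, so the two pitches are 21 semitones apart.

21 semitones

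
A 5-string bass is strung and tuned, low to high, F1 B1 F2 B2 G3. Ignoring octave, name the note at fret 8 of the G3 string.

Each fret is one semitone, so G3 + 8 = D#.

D#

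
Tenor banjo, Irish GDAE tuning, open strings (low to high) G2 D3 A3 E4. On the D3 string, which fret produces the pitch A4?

A4 is 19 semitones above the open D3 (D–D#–E–F–…–G–G#–A), so it sits at fret 19.

19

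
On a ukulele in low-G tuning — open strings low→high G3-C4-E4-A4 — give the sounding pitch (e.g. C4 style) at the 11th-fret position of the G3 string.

Each fret is one semitone, so G3 + 11 = F♯4.
(Equivalently spelled G♭4.)

F♯4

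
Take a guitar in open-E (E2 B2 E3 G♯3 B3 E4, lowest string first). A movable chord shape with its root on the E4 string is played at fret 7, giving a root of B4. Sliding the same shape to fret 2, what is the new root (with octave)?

F♯4

Moving from fret 7 to fret 2 shifts the root by -5 semitones.
B4 down 5 semitones is F♯4.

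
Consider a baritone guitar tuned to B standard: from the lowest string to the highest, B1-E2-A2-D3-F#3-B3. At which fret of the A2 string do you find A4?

A4 is 24 semitones above the open A2 (A–A#–B–C–…–G–G#–A), so it sits at fret 24.

24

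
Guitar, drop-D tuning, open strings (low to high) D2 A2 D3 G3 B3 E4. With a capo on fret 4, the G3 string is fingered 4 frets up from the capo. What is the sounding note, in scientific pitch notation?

D#4

The capo raises the open G3 by 4 semitones to B3; fretting 4 more gives G3 + 4 + 4 = G3 + 8 semitones = D#4.
(Also written Eb.)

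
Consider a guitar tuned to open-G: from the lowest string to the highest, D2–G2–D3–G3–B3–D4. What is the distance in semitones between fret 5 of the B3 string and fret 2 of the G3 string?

7 semitones

B3 at fret 5 → E4 (MIDI 64); G3 at fret 2 → A3 (MIDI 57).
64 − 57 = 7, so the two pitches are 7 semitones apart, with E4 the higher.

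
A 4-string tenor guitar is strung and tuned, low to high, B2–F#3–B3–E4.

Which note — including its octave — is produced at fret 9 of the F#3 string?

F#3 is MIDI 54. Adding 9 gives 63, which is D#4.

D#4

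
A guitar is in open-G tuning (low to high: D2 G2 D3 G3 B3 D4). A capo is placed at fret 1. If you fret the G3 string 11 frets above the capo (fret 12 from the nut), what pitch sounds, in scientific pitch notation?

G4

The capo raises the open G3 by 1 semitone to G#3; fretting 11 more gives G3 + 1 + 11 = G3 + 12 semitones = G4.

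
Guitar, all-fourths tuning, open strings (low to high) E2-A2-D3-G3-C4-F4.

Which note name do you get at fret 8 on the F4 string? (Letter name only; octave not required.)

C♯

The open F4 string plus 8 semitones: F–F#–G–G#–A–A#–B–C–C#.
(Equivalently spelled D♭.)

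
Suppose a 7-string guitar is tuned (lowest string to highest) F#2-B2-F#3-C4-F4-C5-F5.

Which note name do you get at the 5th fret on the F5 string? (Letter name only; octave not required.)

A#

The open F5 string plus 5 semitones: F–F#–G–G#–A–A#.
(Equivalently spelled Bb.)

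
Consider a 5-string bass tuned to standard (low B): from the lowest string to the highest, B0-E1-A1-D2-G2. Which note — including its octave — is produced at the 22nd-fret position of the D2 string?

The open D2 string plus 22 semitones: D–D#–E–F–…–A#–B–C.
The walk passes from B into C 2 times, so the octave number goes from 2 to 4.

C4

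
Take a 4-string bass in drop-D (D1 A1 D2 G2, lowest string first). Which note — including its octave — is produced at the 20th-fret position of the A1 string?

The open A1 string plus 20 semitones: A–A#–B–C–…–D#–E–F.
The walk passes from B into C 2 times, so the octave number goes from 1 to 3.

F3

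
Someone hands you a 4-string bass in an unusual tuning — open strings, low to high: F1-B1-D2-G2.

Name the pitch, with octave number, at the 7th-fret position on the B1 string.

Each fret is one semitone, so B1 + 7 = F#2.
(Equivalently spelled Gb2.)

F#2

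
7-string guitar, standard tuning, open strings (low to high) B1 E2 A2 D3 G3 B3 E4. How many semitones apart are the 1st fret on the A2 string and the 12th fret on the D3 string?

A2 at fret 1 → A♯2 (MIDI 46); D3 at fret 12 → D4 (MIDI 62).
46 − 62 = -16, so the two pitches are 16 semitones apart, with D4 the higher.

16 semitones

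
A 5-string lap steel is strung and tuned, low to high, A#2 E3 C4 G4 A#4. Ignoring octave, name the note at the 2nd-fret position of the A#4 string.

Each fret is one semitone, so A#4 + 2 = C.

C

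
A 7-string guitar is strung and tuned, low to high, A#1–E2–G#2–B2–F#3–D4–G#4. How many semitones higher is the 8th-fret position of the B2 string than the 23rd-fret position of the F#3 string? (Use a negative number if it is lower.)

B2 at fret 8 → G3 (MIDI 55); F#3 at fret 23 → F5 (MIDI 77).
55 − 77 = -22, so the two pitches are 22 semitones apart.

-22 semitones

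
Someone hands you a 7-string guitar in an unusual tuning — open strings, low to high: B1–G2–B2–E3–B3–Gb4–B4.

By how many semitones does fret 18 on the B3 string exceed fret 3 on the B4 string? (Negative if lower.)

B3 at fret 18 → F5 (MIDI 77); B4 at fret 3 → D5 (MIDI 74).
77 − 74 = 3, so the two pitches are 3 semitones apart.

3 semitones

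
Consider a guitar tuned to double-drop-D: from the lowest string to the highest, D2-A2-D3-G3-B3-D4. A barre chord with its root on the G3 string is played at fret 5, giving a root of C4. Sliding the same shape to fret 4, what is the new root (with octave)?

B3

Moving from fret 5 to fret 4 shifts the root by -1 semitone.
C4 down 1 semitone is B3.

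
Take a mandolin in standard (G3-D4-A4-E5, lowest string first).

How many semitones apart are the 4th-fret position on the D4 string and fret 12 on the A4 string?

D4 at fret 4 → F#4 (MIDI 66); A4 at fret 12 → A5 (MIDI 81).
66 − 81 = -15, so the two pitches are 15 semitones apart, with A5 the higher.

15 semitones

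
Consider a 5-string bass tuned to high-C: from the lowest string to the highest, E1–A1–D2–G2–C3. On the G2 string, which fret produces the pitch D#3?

D#3 is 8 semitones above the open G2 (G–G#–A–A#–B–C–C#–D–D#), so it sits at fret 8.

8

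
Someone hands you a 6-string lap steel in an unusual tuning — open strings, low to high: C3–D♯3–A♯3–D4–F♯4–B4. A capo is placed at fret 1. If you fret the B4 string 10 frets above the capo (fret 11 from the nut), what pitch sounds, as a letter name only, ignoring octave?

The capo raises the open B4 by 1 semitone to C5; fretting 10 more gives B4 + 1 + 10 = B4 + 11 semitones, landing on A♯.

A♯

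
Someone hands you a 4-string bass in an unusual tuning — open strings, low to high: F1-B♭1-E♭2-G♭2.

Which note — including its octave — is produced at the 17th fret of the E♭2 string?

A♭3

Each fret is one semitone, so E♭2 + 17 = A♭3.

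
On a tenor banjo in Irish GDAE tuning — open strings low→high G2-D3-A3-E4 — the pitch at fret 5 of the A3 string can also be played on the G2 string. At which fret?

19

Fret 5 on A3 is MIDI 57 + 5 = 62 (D4). On the G2 string (open MIDI 43), that pitch is 62 − 43 = fret 19.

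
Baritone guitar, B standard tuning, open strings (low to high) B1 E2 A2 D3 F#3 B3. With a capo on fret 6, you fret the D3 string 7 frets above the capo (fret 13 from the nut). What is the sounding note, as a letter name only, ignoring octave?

The capo raises the open D3 by 6 semitones to G#3; fretting 7 more gives D3 + 6 + 7 = D3 + 13 semitones, landing on D#.
(Also written Eb.)

D#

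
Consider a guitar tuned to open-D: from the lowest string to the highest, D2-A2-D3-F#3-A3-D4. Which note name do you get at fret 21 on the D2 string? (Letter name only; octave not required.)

B

D2 is MIDI 38. Adding 21 gives 59; 59 mod 12 = 11, i.e. B.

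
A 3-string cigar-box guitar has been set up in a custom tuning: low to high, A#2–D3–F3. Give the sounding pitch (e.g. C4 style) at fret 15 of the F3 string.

G#4

The open F3 string plus 15 semitones: F–F#–G–G#–…–F#–G–G#.
The walk passes from B into C once, so the octave number goes from 3 to 4.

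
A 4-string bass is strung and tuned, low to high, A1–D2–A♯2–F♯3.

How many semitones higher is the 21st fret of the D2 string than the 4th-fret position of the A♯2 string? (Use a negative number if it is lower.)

9 semitones

D2 at fret 21 → B3 (MIDI 59); A♯2 at fret 4 → D3 (MIDI 50).
59 − 50 = 9, so the two pitches are 9 semitones apart.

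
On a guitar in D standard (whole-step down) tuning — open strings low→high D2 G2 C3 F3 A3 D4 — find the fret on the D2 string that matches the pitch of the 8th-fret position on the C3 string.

18

C3 at fret 8 is C3 + 8 semitones = G#3.
The open D2 string is 10 semitones below the open C3, so the same pitch on the D2 string lies at fret 8 + 10 = 18.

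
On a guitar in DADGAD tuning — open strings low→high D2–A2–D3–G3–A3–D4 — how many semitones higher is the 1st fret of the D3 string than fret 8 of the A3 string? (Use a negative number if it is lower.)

D3 at fret 1 → D#3 (MIDI 51); A3 at fret 8 → F4 (MIDI 65).
51 − 65 = -14, so the two pitches are 14 semitones apart.

-14 semitones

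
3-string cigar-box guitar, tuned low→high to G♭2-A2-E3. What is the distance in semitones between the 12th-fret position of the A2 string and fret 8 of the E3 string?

3 semitones

A2 at fret 12 → A3 (MIDI 57); E3 at fret 8 → C4 (MIDI 60).
57 − 60 = -3, so the two pitches are 3 semitones apart, with C4 the higher.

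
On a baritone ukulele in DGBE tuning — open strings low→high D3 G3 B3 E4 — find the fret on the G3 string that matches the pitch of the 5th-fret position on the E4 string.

E4 at fret 5 is E4 + 5 semitones = A4.
The open G3 string is 9 semitones below the open E4, so the same pitch on the G3 string lies at fret 5 + 9 = 14.

14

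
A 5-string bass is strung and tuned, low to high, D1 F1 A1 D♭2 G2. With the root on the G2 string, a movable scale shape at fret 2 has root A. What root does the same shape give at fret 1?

Moving from fret 2 to fret 1 shifts the root by -1 semitone.
A down 1 semitone is A♭.

A♭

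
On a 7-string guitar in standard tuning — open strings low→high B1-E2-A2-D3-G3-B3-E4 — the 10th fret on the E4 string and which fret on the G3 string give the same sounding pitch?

E4 at fret 10 is E4 + 10 semitones = D5.
The open G3 string is 9 semitones below the open E4, so the same pitch on the G3 string lies at fret 10 + 9 = 19.

19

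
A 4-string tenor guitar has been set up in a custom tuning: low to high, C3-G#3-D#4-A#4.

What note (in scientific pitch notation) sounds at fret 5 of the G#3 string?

Each fret is one semitone, so G#3 + 5 = C#4.

C#4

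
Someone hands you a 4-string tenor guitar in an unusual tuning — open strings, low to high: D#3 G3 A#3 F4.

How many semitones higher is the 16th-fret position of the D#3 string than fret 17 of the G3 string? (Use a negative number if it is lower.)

-5 semitones

D#3 at fret 16 → G4 (MIDI 67); G3 at fret 17 → C5 (MIDI 72).
67 − 72 = -5, so the two pitches are 5 semitones apart.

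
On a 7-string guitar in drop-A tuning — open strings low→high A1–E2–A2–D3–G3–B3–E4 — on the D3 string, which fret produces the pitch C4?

C4 is 10 semitones above the open D3 (D–D#–E–F–…–A#–B–C), so it sits at fret 10.

10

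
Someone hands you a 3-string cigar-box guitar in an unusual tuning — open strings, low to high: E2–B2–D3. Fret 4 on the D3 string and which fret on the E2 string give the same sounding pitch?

D3 at fret 4 is D3 + 4 semitones = F#3.
The open E2 string is 10 semitones below the open D3, so the same pitch on the E2 string lies at fret 4 + 10 = 14.

14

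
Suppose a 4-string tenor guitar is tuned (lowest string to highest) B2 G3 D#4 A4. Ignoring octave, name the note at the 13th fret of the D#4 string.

E

The open D#4 string plus 13 semitones: D#–E–F–F#–…–D–D#–E.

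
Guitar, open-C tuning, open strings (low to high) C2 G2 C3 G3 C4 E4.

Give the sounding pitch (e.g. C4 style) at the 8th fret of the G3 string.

Each fret is one semitone, so G3 + 8 = D♯4.
(Equivalently spelled E♭4.)

D♯4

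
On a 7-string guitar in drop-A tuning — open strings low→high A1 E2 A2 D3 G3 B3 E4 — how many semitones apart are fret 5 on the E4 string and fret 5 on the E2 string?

24 semitones

E4 at fret 5 → A4 (MIDI 69); E2 at fret 5 → A2 (MIDI 45).
69 − 45 = 24, so the two pitches are 24 semitones apart, with A4 the higher.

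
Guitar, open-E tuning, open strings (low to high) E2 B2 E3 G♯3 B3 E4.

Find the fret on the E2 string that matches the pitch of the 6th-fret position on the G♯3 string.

G♯3 at fret 6 is G♯3 + 6 semitones = D4.
The open E2 string is 16 semitones below the open G♯3, so the same pitch on the E2 string lies at fret 6 + 16 = 22.

22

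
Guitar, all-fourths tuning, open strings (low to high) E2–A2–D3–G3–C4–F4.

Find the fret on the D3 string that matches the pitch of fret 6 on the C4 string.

Fret 6 on C4 is MIDI 60 + 6 = 66 (F#4). On the D3 string (open MIDI 50), that pitch is 66 − 50 = fret 16.

16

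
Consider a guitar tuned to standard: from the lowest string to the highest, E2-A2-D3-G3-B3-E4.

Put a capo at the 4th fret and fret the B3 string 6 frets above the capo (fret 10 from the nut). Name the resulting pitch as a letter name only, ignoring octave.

The capo raises the open B3 by 4 semitones to D#4; fretting 6 more gives B3 + 4 + 6 = B3 + 10 semitones, landing on A.

A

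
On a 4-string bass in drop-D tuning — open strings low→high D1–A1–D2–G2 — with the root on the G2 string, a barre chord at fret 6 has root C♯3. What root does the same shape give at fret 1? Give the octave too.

Moving from fret 6 to fret 1 shifts the root by -5 semitones.
C♯3 down 5 semitones is G♯2.

G♯2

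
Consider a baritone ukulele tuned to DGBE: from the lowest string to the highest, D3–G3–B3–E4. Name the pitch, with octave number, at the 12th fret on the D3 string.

D4

Each fret is one semitone, so D3 + 12 = D4.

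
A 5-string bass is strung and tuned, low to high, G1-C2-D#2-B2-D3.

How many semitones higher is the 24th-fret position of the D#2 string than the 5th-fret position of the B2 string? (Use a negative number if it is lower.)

11 semitones

D#2 at fret 24 → D#4 (MIDI 63); B2 at fret 5 → E3 (MIDI 52).
63 − 52 = 11, so the two pitches are 11 semitones apart.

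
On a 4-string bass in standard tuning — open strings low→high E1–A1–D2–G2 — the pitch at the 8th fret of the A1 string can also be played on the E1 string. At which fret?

A1 at fret 8 is A1 + 8 semitones = F2.
The open E1 string is 5 semitones below the open A1, so the same pitch on the E1 string lies at fret 8 + 5 = 13.

13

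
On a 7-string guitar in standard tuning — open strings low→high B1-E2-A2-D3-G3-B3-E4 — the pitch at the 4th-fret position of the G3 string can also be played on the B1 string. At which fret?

24

G3 at fret 4 is G3 + 4 semitones = B3.
The open B1 string is 20 semitones below the open G3, so the same pitch on the B1 string lies at fret 4 + 20 = 24.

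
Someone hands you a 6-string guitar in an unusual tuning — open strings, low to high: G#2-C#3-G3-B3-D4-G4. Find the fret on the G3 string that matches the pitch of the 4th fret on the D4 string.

Fret 4 on D4 is MIDI 62 + 4 = 66 (F#4). On the G3 string (open MIDI 55), that pitch is 66 − 55 = fret 11.

11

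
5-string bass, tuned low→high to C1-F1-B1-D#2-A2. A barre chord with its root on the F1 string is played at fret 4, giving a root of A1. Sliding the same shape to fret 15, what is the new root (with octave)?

Moving from fret 4 to fret 15 shifts the root by 11 semitones.
A1 up 11 semitones is G#2.

G#2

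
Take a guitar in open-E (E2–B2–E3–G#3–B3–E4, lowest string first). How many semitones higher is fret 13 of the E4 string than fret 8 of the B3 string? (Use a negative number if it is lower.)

10 semitones

E4 at fret 13 → F5 (MIDI 77); B3 at fret 8 → G4 (MIDI 67).
77 − 67 = 10, so the two pitches are 10 semitones apart.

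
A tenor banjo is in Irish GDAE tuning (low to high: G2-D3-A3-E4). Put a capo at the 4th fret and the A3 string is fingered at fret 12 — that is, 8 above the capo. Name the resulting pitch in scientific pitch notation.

A4

The capo raises the open A3 by 4 semitones to C♯4; fretting 8 more gives A3 + 4 + 8 = A3 + 12 semitones = A4.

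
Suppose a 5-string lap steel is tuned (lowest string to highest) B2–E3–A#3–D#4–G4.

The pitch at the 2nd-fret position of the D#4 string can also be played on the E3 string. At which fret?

D#4 at fret 2 is D#4 + 2 semitones = F4.
The open E3 string is 11 semitones below the open D#4, so the same pitch on the E3 string lies at fret 2 + 11 = 13.

13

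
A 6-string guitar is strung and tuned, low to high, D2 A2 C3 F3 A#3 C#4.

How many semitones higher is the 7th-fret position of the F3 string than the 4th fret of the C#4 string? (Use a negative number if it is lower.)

F3 at fret 7 → C4 (MIDI 60); C#4 at fret 4 → F4 (MIDI 65).
60 − 65 = -5, so the two pitches are 5 semitones apart.

-5 semitones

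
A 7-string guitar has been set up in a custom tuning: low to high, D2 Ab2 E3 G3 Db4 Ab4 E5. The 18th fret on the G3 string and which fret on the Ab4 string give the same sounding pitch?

G3 at fret 18 is G3 + 18 semitones = Db5.
The open Ab4 string is 13 semitones above the open G3, so the same pitch on the Ab4 string lies at fret 18 − 13 = 5.

5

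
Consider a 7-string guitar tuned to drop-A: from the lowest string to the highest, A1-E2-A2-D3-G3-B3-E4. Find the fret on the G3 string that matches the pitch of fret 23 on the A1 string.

1

Fret 23 on A1 is MIDI 33 + 23 = 56 (G#3). On the G3 string (open MIDI 55), that pitch is 56 − 55 = fret 1.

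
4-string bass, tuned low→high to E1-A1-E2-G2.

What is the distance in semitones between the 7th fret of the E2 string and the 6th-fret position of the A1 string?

E2 at fret 7 → B2 (MIDI 47); A1 at fret 6 → D#2 (MIDI 39).
47 − 39 = 8, so the two pitches are 8 semitones apart, with B2 the higher.

8 semitones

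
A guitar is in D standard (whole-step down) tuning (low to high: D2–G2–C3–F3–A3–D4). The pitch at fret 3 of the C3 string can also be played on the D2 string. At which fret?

C3 at fret 3 is C3 + 3 semitones = D#3.
The open D2 string is 10 semitones below the open C3, so the same pitch on the D2 string lies at fret 3 + 10 = 13.

13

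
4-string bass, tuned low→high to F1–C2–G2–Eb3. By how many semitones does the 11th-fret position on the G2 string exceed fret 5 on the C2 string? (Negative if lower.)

13 semitones

G2 at fret 11 → Gb3 (MIDI 54); C2 at fret 5 → F2 (MIDI 41).
54 − 41 = 13, so the two pitches are 13 semitones apart.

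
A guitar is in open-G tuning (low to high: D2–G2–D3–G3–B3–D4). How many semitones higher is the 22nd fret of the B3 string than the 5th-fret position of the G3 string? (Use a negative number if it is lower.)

B3 at fret 22 → A5 (MIDI 81); G3 at fret 5 → C4 (MIDI 60).
81 − 60 = 21, so the two pitches are 21 semitones apart.

21 semitones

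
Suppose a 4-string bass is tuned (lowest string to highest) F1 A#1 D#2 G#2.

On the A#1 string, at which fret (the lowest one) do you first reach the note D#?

5

From A#1, count semitones up the chromatic scale until reaching D#: A#–B–C–C#–D–D# — 5 steps.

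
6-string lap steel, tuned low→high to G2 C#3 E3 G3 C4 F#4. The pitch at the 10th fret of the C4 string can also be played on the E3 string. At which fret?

Fret 10 on C4 is MIDI 60 + 10 = 70 (A#4). On the E3 string (open MIDI 52), that pitch is 70 − 52 = fret 18.

18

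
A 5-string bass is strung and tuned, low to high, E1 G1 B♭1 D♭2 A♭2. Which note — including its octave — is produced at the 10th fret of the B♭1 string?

B♭1 is MIDI 34. Adding 10 gives 44, which is A♭2.
(Equivalently spelled G♯2.)

A♭2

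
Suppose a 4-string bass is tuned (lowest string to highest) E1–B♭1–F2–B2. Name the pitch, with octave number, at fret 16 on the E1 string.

Each fret is one semitone, so E1 + 16 = A♭2.
(Equivalently spelled G♯2.)

A♭2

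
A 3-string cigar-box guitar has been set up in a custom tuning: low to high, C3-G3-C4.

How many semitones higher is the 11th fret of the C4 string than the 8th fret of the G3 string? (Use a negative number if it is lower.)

8 semitones

C4 at fret 11 → B4 (MIDI 71); G3 at fret 8 → D#4 (MIDI 63).
71 − 63 = 8, so the two pitches are 8 semitones apart.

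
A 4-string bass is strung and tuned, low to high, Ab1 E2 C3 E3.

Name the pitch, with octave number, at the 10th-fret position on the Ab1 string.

Gb2

Ab1 is MIDI 32. Adding 10 gives 42, which is Gb2.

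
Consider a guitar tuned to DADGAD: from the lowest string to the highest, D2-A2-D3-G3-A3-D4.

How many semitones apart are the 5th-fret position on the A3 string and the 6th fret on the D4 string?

6 semitones

A3 at fret 5 → D4 (MIDI 62); D4 at fret 6 → G♯4 (MIDI 68).
62 − 68 = -6, so the two pitches are 6 semitones apart, with G♯4 the higher.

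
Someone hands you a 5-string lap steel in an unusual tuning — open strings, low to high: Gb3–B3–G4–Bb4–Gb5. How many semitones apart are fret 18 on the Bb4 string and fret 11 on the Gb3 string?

23 semitones

Bb4 at fret 18 → E6 (MIDI 88); Gb3 at fret 11 → F4 (MIDI 65).
88 − 65 = 23, so the two pitches are 23 semitones apart, with E6 the higher.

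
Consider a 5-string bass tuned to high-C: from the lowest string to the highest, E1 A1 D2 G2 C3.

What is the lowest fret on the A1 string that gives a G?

From A1, count semitones up the chromatic scale until reaching G: A–A#–B–C–…–F–F#–G — 10 steps.

10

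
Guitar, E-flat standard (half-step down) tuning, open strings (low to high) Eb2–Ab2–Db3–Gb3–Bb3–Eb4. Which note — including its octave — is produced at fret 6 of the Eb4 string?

A4

Each fret is one semitone, so Eb4 + 6 = A4.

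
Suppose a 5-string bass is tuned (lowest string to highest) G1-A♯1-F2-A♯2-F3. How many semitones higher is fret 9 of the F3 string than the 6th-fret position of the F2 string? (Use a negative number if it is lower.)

15 semitones

F3 at fret 9 → D4 (MIDI 62); F2 at fret 6 → B2 (MIDI 47).
62 − 47 = 15, so the two pitches are 15 semitones apart.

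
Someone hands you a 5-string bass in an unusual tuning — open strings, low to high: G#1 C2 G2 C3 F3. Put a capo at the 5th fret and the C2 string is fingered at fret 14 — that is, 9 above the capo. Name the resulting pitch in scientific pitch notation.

The capo raises the open C2 by 5 semitones to F2; fretting 9 more gives C2 + 5 + 9 = C2 + 14 semitones = D3.

D3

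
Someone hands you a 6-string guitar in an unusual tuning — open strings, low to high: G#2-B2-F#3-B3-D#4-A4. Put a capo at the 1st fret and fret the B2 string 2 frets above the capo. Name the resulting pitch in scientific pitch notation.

D3

The capo raises the open B2 by 1 semitone to C3; fretting 2 more gives B2 + 1 + 2 = B2 + 3 semitones = D3.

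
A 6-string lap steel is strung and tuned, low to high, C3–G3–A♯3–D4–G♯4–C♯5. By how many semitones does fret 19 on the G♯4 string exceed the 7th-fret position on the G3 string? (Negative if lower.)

G♯4 at fret 19 → D♯6 (MIDI 87); G3 at fret 7 → D4 (MIDI 62).
87 − 62 = 25, so the two pitches are 25 semitones apart.

25 semitones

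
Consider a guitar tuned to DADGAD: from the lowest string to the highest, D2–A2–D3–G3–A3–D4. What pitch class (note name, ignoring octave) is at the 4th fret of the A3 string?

C#

The open A3 string plus 4 semitones: A–A#–B–C–C#.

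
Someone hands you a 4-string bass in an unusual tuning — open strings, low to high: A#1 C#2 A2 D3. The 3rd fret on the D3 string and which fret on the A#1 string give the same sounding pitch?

19

Fret 3 on D3 is MIDI 50 + 3 = 53 (F3). On the A#1 string (open MIDI 34), that pitch is 53 − 34 = fret 19.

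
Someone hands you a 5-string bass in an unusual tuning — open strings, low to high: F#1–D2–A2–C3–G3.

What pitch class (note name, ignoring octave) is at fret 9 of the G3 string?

Each fret is one semitone, so G3 + 9 = E.

E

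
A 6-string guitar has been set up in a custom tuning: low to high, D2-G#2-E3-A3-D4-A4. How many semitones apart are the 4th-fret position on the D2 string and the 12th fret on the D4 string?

D2 at fret 4 → F#2 (MIDI 42); D4 at fret 12 → D5 (MIDI 74).
42 − 74 = -32, so the two pitches are 32 semitones apart, with D5 the higher.

32 semitones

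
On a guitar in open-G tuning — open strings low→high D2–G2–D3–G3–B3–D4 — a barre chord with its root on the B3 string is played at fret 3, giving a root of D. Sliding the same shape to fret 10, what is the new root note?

A

Moving from fret 3 to fret 10 shifts the root by 7 semitones.
D up 7 semitones is A.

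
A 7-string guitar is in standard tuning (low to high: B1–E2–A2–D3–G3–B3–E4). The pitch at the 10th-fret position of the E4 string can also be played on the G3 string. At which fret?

E4 at fret 10 is E4 + 10 semitones = D5.
The open G3 string is 9 semitones below the open E4, so the same pitch on the G3 string lies at fret 10 + 9 = 19.

19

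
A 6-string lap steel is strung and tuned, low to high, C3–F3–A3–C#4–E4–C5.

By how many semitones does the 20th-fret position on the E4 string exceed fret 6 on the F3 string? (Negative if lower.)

25 semitones

E4 at fret 20 → C6 (MIDI 84); F3 at fret 6 → B3 (MIDI 59).
84 − 59 = 25, so the two pitches are 25 semitones apart.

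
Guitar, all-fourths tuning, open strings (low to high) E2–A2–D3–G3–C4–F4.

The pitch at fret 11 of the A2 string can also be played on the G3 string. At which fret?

1

Fret 11 on A2 is MIDI 45 + 11 = 56 (G♯3). On the G3 string (open MIDI 55), that pitch is 56 − 55 = fret 1.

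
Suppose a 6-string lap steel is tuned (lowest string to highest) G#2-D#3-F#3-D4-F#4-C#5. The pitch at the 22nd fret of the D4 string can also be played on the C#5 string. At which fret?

Fret 22 on D4 is MIDI 62 + 22 = 84 (C6). On the C#5 string (open MIDI 73), that pitch is 84 − 73 = fret 11.

11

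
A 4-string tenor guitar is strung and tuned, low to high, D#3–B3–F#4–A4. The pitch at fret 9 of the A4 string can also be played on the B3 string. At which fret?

A4 at fret 9 is A4 + 9 semitones = F#5.
The open B3 string is 10 semitones below the open A4, so the same pitch on the B3 string lies at fret 9 + 10 = 19.

19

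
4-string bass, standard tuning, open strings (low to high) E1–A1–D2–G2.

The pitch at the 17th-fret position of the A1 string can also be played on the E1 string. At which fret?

22

A1 at fret 17 is A1 + 17 semitones = D3.
The open E1 string is 5 semitones below the open A1, so the same pitch on the E1 string lies at fret 17 + 5 = 22.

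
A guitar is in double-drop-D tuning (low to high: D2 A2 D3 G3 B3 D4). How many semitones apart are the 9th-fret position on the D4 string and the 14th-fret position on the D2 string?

D4 at fret 9 → B4 (MIDI 71); D2 at fret 14 → E3 (MIDI 52).
71 − 52 = 19, so the two pitches are 19 semitones apart, with B4 the higher.

19 semitones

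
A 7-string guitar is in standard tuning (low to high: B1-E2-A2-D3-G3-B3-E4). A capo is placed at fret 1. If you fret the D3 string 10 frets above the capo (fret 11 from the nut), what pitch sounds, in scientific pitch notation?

C#4

The capo raises the open D3 by 1 semitone to D#3; fretting 10 more gives D3 + 1 + 10 = D3 + 11 semitones = C#4.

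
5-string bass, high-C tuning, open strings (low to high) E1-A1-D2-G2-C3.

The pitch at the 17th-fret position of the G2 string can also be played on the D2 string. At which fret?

G2 at fret 17 is G2 + 17 semitones = C4.
The open D2 string is 5 semitones below the open G2, so the same pitch on the D2 string lies at fret 17 + 5 = 22.

22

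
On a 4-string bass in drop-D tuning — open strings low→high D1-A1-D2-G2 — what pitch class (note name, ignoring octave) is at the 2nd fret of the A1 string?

B

A1 is MIDI 33. Adding 2 gives 35; 35 mod 12 = 11, i.e. B.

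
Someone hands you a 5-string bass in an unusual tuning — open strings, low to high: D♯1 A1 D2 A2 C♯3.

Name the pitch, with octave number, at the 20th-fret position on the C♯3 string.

A4

Each fret is one semitone, so C♯3 + 20 = A4.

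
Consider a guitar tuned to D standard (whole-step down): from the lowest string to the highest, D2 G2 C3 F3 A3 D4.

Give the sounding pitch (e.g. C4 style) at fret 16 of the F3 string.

F3 is MIDI 53. Adding 16 gives 69, which is A4.

A4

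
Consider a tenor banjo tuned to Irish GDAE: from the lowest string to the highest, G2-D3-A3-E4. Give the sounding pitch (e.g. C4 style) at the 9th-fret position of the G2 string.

The open G2 string plus 9 semitones: G–G#–A–A#–B–C–C#–D–D#–E.
The walk passes from B into C once, so the octave number goes from 2 to 3.

E3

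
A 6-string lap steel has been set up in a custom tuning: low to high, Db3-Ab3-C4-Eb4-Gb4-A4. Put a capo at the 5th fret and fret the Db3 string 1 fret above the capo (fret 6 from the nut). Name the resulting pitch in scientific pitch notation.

G3

The capo raises the open Db3 by 5 semitones to Gb3; fretting 1 more gives Db3 + 5 + 1 = Db3 + 6 semitones = G3.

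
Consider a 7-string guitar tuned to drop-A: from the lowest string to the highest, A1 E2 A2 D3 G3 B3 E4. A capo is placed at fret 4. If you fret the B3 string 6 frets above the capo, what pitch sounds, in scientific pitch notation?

The capo raises the open B3 by 4 semitones to D#4; fretting 6 more gives B3 + 4 + 6 = B3 + 10 semitones = A4.

A4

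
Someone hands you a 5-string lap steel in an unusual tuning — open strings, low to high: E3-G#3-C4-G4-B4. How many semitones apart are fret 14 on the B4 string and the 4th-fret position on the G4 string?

B4 at fret 14 → C#6 (MIDI 85); G4 at fret 4 → B4 (MIDI 71).
85 − 71 = 14, so the two pitches are 14 semitones apart, with C#6 the higher.

14 semitones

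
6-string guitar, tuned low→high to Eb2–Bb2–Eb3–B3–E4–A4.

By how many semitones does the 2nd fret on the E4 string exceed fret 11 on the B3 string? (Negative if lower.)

-4 semitones

E4 at fret 2 → Gb4 (MIDI 66); B3 at fret 11 → Bb4 (MIDI 70).
66 − 70 = -4, so the two pitches are 4 semitones apart.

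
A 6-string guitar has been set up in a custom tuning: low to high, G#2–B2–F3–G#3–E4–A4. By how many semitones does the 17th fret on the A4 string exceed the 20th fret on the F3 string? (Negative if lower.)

A4 at fret 17 → D6 (MIDI 86); F3 at fret 20 → C#5 (MIDI 73).
86 − 73 = 13, so the two pitches are 13 semitones apart.

13 semitones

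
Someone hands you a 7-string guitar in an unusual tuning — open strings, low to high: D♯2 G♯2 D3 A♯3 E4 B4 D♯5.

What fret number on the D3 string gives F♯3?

4

F♯3 is 4 semitones above the open D3 (D–D#–E–F–F#), so it sits at fret 4.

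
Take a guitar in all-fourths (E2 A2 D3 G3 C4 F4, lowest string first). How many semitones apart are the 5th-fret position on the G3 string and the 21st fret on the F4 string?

G3 at fret 5 → C4 (MIDI 60); F4 at fret 21 → D6 (MIDI 86).
60 − 86 = -26, so the two pitches are 26 semitones apart, with D6 the higher.

26 semitones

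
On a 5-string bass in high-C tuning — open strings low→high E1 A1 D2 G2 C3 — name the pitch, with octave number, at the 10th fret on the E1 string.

Each fret is one semitone, so E1 + 10 = D2.

D2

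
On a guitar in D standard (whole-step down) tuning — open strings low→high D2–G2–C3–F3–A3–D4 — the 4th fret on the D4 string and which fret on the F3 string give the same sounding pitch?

D4 at fret 4 is D4 + 4 semitones = F#4.
The open F3 string is 9 semitones below the open D4, so the same pitch on the F3 string lies at fret 4 + 9 = 13.

13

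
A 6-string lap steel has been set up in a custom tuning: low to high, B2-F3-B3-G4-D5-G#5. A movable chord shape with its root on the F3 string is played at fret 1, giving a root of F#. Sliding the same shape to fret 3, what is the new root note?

G#

Moving from fret 1 to fret 3 shifts the root by 2 semitones.
F# up 2 semitones is G#.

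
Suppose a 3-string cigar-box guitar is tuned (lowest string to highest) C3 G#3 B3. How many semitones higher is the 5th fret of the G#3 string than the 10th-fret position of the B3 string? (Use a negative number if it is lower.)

-8 semitones

G#3 at fret 5 → C#4 (MIDI 61); B3 at fret 10 → A4 (MIDI 69).
61 − 69 = -8, so the two pitches are 8 semitones apart.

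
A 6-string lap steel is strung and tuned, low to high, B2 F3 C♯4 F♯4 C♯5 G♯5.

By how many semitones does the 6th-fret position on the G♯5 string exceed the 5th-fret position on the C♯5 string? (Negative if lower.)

G♯5 at fret 6 → D6 (MIDI 86); C♯5 at fret 5 → F♯5 (MIDI 78).
86 − 78 = 8, so the two pitches are 8 semitones apart.

8 semitones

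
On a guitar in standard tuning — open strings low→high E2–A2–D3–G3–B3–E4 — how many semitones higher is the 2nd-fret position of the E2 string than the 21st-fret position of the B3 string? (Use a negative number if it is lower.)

-38 semitones

E2 at fret 2 → F#2 (MIDI 42); B3 at fret 21 → G#5 (MIDI 80).
42 − 80 = -38, so the two pitches are 38 semitones apart.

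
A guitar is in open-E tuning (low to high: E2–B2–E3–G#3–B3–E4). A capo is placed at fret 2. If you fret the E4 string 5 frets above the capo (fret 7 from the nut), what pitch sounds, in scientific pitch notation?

The capo raises the open E4 by 2 semitones to F#4; fretting 5 more gives E4 + 2 + 5 = E4 + 7 semitones = B4.

B4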